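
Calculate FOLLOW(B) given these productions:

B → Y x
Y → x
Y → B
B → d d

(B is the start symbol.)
To compute FOLLOW(B), find every occurrence of B on a right-hand side N → α B β: add FIRST(β) \ {ε}, and if β is empty or nullable also add FOLLOW(N). Iterate to a fixed point.

B is the start symbol, so $ ∈ FOLLOW(B).
In Y → B: B is at the end, add FOLLOW(Y)

The FOLLOW sets referred to above (computed the same way, to a fixed point):
  FOLLOW(Y) = { 'x' }

Taking the union: FOLLOW(B) = { $, 'x' }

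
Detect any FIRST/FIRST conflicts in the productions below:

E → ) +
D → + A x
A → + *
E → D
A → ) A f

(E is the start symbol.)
No FIRST/FIRST conflicts.

FIRST sets of the non-terminals at (or reachable through a nullable prefix from) the front of some alternative:
  FIRST(D) = { '+' }

Productions for E:
  E → ) +: FIRST = { ')' }
  E → D: FIRST = { '+' }
Productions for A:
  A → + *: FIRST = { '+' }
  A → ) A f: FIRST = { ')' }
D has only one production, so no FIRST/FIRST conflict is possible there.

All alternatives of each non-terminal have pairwise disjoint FIRST sets.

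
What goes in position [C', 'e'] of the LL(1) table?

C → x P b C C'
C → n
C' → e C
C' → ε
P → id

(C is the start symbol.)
To find M[C', 'e'], we find productions for C' where 'e' is in the predict set (PREDICT(N → α) = (FIRST(α) \ {ε}) ∪ (FOLLOW(N) if α ⇒* ε)).

Relevant sets:
  FOLLOW(C') = { $, 'e' }

C' → e C: PREDICT = { 'e' }
  'e' is in predict set, so this production goes in M[C', 'e']
C' → ε: PREDICT = { $, 'e' }
  'e' is in predict set, so this production goes in M[C', 'e']

M[C', 'e'] = C' → e C, C' → ε  (a multiply-defined cell — the grammar is not LL(1))

Answer: C' → e C, C' → ε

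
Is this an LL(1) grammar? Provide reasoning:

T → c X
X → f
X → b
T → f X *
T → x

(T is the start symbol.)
A grammar is LL(1) if for each non-terminal N with multiple productions, the predict sets of those productions are pairwise disjoint, where PREDICT(N → α) = (FIRST(α) \ {ε}) ∪ (FOLLOW(N) if α ⇒* ε).

For T:
  PREDICT(T → c X) = { 'c' }
  PREDICT(T → f X '*') = { 'f' }
  PREDICT(T → x) = { 'x' }
For X:
  PREDICT(X → f) = { 'f' }
  PREDICT(X → b) = { 'b' }

All predict sets are disjoint. The grammar IS LL(1).

Answer: Yes, the grammar is LL(1).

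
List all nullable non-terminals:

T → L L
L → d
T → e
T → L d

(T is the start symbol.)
A non-terminal is nullable if it can derive ε (the empty string): either it has an ε-production, or it has a production whose right-hand side consists entirely of nullable non-terminals.

There are no ε-productions, so no non-terminal can derive ε.
No non-terminals are nullable.

Answer: None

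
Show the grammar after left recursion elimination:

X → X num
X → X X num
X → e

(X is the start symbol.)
X → e X'
X' → num X'
X' → X num X'
X' → ε

X is directly left-recursive. The standard transformation for
  A → A α₁ | ... | A α_m | β₁ | ... | β_n
is
  A  → β₁ A' | ... | β_n A'
  A' → α₁ A' | ... | α_m A' | ε

X → e becomes X → e X'
X → X num becomes X' → num X'
X → X X num becomes X' → X num X'
Add X' → ε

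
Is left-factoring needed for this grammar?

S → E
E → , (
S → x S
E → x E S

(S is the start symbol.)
Left-factoring is needed when two productions for the same non-terminal
share a common prefix on the right-hand side.

Productions for S:
  S → E
  S → x S
Productions for E:
  E → , (
  E → x E S

No common prefixes found.

Answer: No, left-factoring is not needed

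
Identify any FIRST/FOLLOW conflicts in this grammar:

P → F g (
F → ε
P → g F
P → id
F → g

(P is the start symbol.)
Yes. F → g with FOLLOW(F) on { 'g' }

Nullable non-terminals: F.

F: nullable alternative(s) F → ε; FOLLOW(F) = { $, 'g' }
  F → ε: FIRST \ {ε} = { } — this is the only nullable alternative, skip
  F → g: FIRST \ {ε} = { 'g' } — overlaps FOLLOW(F) on { 'g' }: CONFLICT

P has no nullable alternative, so no FIRST/FOLLOW check is needed there.

So the grammar has 1 FIRST/FOLLOW conflict (marked CONFLICT above).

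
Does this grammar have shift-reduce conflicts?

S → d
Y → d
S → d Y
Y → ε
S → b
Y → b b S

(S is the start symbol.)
Yes — I3: [S → d .] vs [Y → . b b S]

A shift-reduce conflict occurs when an LR(0) state has both:
  - a complete (reduce) item [A → α .] (dot at the end), and
  - a shift item [B → β . c γ] (dot before a terminal).

Augment with S' → S and build the canonical LR(0) collection (I0 = CLOSURE({[S' → . S]}), then GOTO on every symbol after a dot until no new states appear). It has 9 states:
  I0: { [S → . b], [S → . d Y], [S → . d], [S' → . S] }  — shift
  I1: { [S' → S .] }  — accept
  I2: { [S → b .] }  — reduce
  I3: { [S → d . Y], [S → d .], [Y → . b b S], [Y → . d], [Y → .] }  — shift, 2 reduces
  I4: { [S → d Y .] }  — reduce
  I5: { [Y → b . b S] }  — shift
  I6: { [Y → d .] }  — reduce
  I7: { [S → . b], [S → . d Y], [S → . d], [Y → b b . S] }  — shift
  I8: { [Y → b b S .] }  — reduce

I3 contains reduce items [S → d .], [Y → .] and shift items [Y → . b b S], [Y → . d] — shift-reduce conflict.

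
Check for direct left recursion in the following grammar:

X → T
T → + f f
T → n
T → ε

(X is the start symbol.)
No direct left recursion

X → T: starts with T
T → + f f: starts with '+'
T → n: starts with n
T → ε: starts with ε

No direct left recursion found.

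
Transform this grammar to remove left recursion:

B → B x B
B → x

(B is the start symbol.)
B is directly left-recursive. The standard transformation for
  A → A α₁ | ... | A α_m | β₁ | ... | β_n
is
  A  → β₁ A' | ... | β_n A'
  A' → α₁ A' | ... | α_m A' | ε

B → x becomes B → x B'
B → B x B becomes B' → x B B'
Add B' → ε

Resulting grammar:
B → x B'
B' → x B B'
B' → ε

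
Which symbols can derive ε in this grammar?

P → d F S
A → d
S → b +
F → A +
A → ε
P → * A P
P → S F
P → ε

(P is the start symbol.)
{ 'A', 'P' }

A non-terminal is nullable if it can derive ε (the empty string): either it has an ε-production, or it has a production whose right-hand side consists entirely of nullable non-terminals.

ε-productions: A → ε, P → ε
So A, P are immediately nullable.
No further non-terminal can be added: every production for the remaining non-terminals contains a terminal or a non-nullable non-terminal.
Nullable = { 'A', 'P' }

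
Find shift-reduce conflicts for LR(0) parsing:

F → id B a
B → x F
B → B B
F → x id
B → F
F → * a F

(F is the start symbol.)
Yes — I10: [F → x id .] vs [B → . x F]; I11: [B → B B .] vs [B → . x F]

A shift-reduce conflict occurs when an LR(0) state has both:
  - a complete (reduce) item [A → α .] (dot at the end), and
  - a shift item [B → β . c γ] (dot before a terminal).

Augment with F' → F and build the canonical LR(0) collection (I0 = CLOSURE({[F' → . F]}), then GOTO on every symbol after a dot until no new states appear). It has 15 states:
  I0: { [F → . * a F], [F → . id B a], [F → . x id], [F' → . F] }  — shift
  I1: { [F → * . a F] }  — shift
  I2: { [F' → F .] }  — accept
  I3: { [B → . B B], [B → . F], [B → . x F], [F → . * a F], [F → . id B a], [F → . x id], [F → id . B a] }  — shift
  I4: { [F → x . id] }  — shift
  I5: { [F → x id .] }  — reduce
  I6: { [B → . B B], [B → . F], [B → . x F], [B → B . B], [F → . * a F], [F → . id B a], [F → . x id], [F → id B . a] }  — shift
  I7: { [B → F .] }  — reduce
  I8: { [B → x . F], [F → . * a F], [F → . id B a], [F → . x id], [F → x . id] }  — shift
  I9: { [B → x F .] }  — reduce
  I10: { [B → . B B], [B → . F], [B → . x F], [F → . * a F], [F → . id B a], [F → . x id], [F → id . B a], [F → x id .] }  — shift, reduce
  I11: { [B → . B B], [B → . F], [B → . x F], [B → B . B], [B → B B .], [F → . * a F], [F → . id B a], [F → . x id] }  — shift, reduce
  I12: { [F → id B a .] }  — reduce
  I13: { [F → * a . F], [F → . * a F], [F → . id B a], [F → . x id] }  — shift
  I14: { [F → * a F .] }  — reduce

I10 contains reduce item [F → x id .] and shift items [B → . x F], [F → . * a F], [F → . id B a], [F → . x id] — shift-reduce conflict.
I11 contains reduce item [B → B B .] and shift items [B → . x F], [F → . * a F], [F → . id B a], [F → . x id] — shift-reduce conflict.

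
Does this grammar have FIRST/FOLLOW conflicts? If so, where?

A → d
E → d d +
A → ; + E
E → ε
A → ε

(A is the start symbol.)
No FIRST/FOLLOW conflicts.

A FIRST/FOLLOW conflict occurs when a non-terminal N has a nullable alternative N → β (β ⇒* ε) and another alternative N → α with FIRST(α) ∩ FOLLOW(N) ≠ ∅: on such a lookahead the parser cannot decide between expanding α and letting N vanish via β.

Nullable non-terminals: A, E.

A: nullable alternative(s) A → ε; FOLLOW(A) = { $ }
  A → d: FIRST \ {ε} = { 'd' } — disjoint from FOLLOW(A)
  A → ; + E: FIRST \ {ε} = { ';' } — disjoint from FOLLOW(A)
  A → ε: FIRST \ {ε} = { } — this is the only nullable alternative, skip

E: nullable alternative(s) E → ε; FOLLOW(E) = { $ }
  E → d d +: FIRST \ {ε} = { 'd' } — disjoint from FOLLOW(E)
  E → ε: FIRST \ {ε} = { } — this is the only nullable alternative, skip

No FIRST/FOLLOW conflicts found.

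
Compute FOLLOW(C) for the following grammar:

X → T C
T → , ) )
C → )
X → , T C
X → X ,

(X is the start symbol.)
{ $, ',' }

In X → T C: C is at the end, add FOLLOW(X)
In X → , T C: C is at the end, add FOLLOW(X)

The FOLLOW sets referred to above (computed the same way, to a fixed point):
  FOLLOW(X) = { $, ',' }

Taking the union: FOLLOW(C) = { $, ',' }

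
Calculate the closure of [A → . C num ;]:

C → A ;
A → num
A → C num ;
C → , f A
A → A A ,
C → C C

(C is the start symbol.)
{ [A → . A A ,], [A → . C num ;], [A → . num], [C → . , f A], [C → . A ;], [C → . C C] }

To compute CLOSURE, for each item [A → α.Bβ] where B is a non-terminal, add [B → .γ] for all productions B → γ; repeat for the newly added items until nothing changes.

Start with: [A → . C num ;]
  [A → . C num ;] has the dot before C: add [C → . A ;], [C → . , f A], [C → . C C]
  [C → . A ;] has the dot before A: add [A → . num], [A → . A A ,]
No further items can be added.

CLOSURE = { [A → . A A ,], [A → . C num ;], [A → . num], [C → . , f A], [C → . A ;], [C → . C C] }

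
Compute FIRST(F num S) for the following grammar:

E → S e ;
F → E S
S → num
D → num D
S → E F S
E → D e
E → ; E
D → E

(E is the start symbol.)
{ ';', 'num' }

FIRST sets of the non-terminals involved (from the grammar, by fixed-point iteration):
  FIRST(F) = { ';', 'num' }

To compute FIRST(F num S), process the symbols left to right:
Symbol F is a non-terminal. Add FIRST(F) \ {ε} = { ';', 'num' }
F is not nullable (ε ∉ FIRST(F)), so stop here.
FIRST(F num S) = { ';', 'num' }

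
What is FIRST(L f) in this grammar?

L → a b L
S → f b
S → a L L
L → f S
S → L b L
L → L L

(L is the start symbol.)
FIRST sets of the non-terminals involved (from the grammar, by fixed-point iteration):
  FIRST(L) = { 'a', 'f' }

To compute FIRST(L f), process the symbols left to right:
Symbol L is a non-terminal. Add FIRST(L) \ {ε} = { 'a', 'f' }
L is not nullable (ε ∉ FIRST(L)), so stop here.
FIRST(L f) = { 'a', 'f' }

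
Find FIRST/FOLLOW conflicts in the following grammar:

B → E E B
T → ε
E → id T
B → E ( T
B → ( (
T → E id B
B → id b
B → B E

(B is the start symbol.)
Yes. T → E id B with FOLLOW(T) on { 'id' }

A FIRST/FOLLOW conflict occurs when a non-terminal N has a nullable alternative N → β (β ⇒* ε) and another alternative N → α with FIRST(α) ∩ FOLLOW(N) ≠ ∅: on such a lookahead the parser cannot decide between expanding α and letting N vanish via β.

Nullable non-terminals: T.
FIRST sets used below: FIRST(E) = { 'id' }

T: nullable alternative(s) T → ε; FOLLOW(T) = { $, '(', 'id' }
  T → ε: FIRST \ {ε} = { } — this is the only nullable alternative, skip
  T → E id B: FIRST \ {ε} = { 'id' } — overlaps FOLLOW(T) on { 'id' }: CONFLICT

B, E have no nullable alternative, so no FIRST/FOLLOW check is needed there.

So the grammar has 1 FIRST/FOLLOW conflict (marked CONFLICT above).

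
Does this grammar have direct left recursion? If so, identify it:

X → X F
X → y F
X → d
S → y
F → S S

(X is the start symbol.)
X → X F: LEFT RECURSIVE (starts with X)
X → y F: starts with y
X → d: starts with d
S → y: starts with y
F → S S: starts with S

The grammar has direct left recursion on: X.

Answer: Yes, X is left-recursive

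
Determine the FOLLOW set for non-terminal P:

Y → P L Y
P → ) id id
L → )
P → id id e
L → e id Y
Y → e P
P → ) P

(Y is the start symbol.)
To compute FOLLOW(P), find every occurrence of P on a right-hand side N → α P β: add FIRST(β) \ {ε}, and if β is empty or nullable also add FOLLOW(N). Iterate to a fixed point.

In Y → P L Y: P is followed by L Y, add FIRST(L Y) \ {ε} = { ')', 'e' }
In Y → e P: P is at the end, add FOLLOW(Y)
In P → ) P: P is at the end; this adds FOLLOW(P) to itself — nothing new

The FOLLOW sets referred to above (computed the same way, to a fixed point):
  FOLLOW(Y) = { $, ')', 'e', 'id' }

Taking the union: FOLLOW(P) = { $, ')', 'e', 'id' }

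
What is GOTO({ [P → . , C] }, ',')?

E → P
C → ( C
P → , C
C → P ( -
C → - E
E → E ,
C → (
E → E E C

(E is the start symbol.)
GOTO(I, ',') = CLOSURE({ [A → αX.β] : [A → α.Xβ] ∈ I, X = ',' })

Items with dot before ',', with the dot advanced:
  [P → . , C] → [P → , . C]
Closure of the advanced items:
  [P → , . C] has the dot before C: add [C → . ( C], [C → . P ( -], [C → . - E], [C → . (]
  [C → . P ( -] has the dot before P: add [P → . , C]

GOTO = { [C → . ( C], [C → . (], [C → . - E], [C → . P ( -], [P → , . C], [P → . , C] }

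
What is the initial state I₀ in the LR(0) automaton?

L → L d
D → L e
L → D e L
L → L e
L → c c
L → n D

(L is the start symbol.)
First, augment the grammar with L' → L
I₀ = CLOSURE({ [L' → . L] }):
  [L' → . L] has the dot before L: add [L → . L d], [L → . D e L], [L → . L e], [L → . c c], [L → . n D]
  [L → . D e L] has the dot before D: add [D → . L e]
No further items can be added.

I₀ = { [D → . L e], [L → . D e L], [L → . L d], [L → . L e], [L → . c c], [L → . n D], [L' → . L] }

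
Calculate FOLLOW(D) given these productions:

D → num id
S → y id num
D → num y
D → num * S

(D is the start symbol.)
{ $ }

To compute FOLLOW(D), find every occurrence of D on a right-hand side N → α D β: add FIRST(β) \ {ε}, and if β is empty or nullable also add FOLLOW(N). Iterate to a fixed point.

D is the start symbol, so $ ∈ FOLLOW(D).
D does not occur on any right-hand side.

Taking the union: FOLLOW(D) = { $ }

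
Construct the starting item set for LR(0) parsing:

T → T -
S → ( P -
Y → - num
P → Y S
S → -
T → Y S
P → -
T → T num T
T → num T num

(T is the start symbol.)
{ [T → . T -], [T → . T num T], [T → . Y S], [T → . num T num], [T' → . T], [Y → . - num] }

First, augment the grammar with T' → T
I₀ = CLOSURE({ [T' → . T] }):
  [T' → . T] has the dot before T: add [T → . T -], [T → . Y S], [T → . T num T], [T → . num T num]
  [T → . Y S] has the dot before Y: add [Y → . - num]
No further items can be added.

I₀ = { [T → . T -], [T → . T num T], [T → . Y S], [T → . num T num], [T' → . T], [Y → . - num] }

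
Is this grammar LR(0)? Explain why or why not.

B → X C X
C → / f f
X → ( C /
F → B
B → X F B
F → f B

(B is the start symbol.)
Yes, the grammar is LR(0)

Augment with B' → B and build the canonical LR(0) collection (I0 = CLOSURE({[B' → . B]}), then GOTO on every symbol after a dot until no new states appear). It has 16 states:
  I0: { [B → . X C X], [B → . X F B], [B' → . B], [X → . ( C /] }  — shift
  I1: { [C → . / f f], [X → ( . C /] }  — shift
  I2: { [B' → B .] }  — accept
  I3: { [B → . X C X], [B → . X F B], [B → X . C X], [B → X . F B], [C → . / f f], [F → . B], [F → . f B], [X → . ( C /] }  — shift
  I4: { [C → / . f f] }  — shift
  I5: { [F → B .] }  — reduce
  I6: { [B → X C . X], [X → . ( C /] }  — shift
  I7: { [B → . X C X], [B → . X F B], [B → X F . B], [X → . ( C /] }  — shift
  I8: { [B → . X C X], [B → . X F B], [F → f . B], [X → . ( C /] }  — shift
  I9: { [F → f B .] }  — reduce
  I10: { [B → X F B .] }  — reduce
  I11: { [B → X C X .] }  — reduce
  I12: { [C → / f . f] }  — shift
  I13: { [C → / f f .] }  — reduce
  I14: { [X → ( C . /] }  — shift
  I15: { [X → ( C / .] }  — reduce

Every state is either a pure shift/goto state or contains exactly one complete item and nothing to shift — no conflicts. The grammar is LR(0).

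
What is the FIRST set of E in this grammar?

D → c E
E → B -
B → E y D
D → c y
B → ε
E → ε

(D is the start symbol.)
{ '-', 'y', ε }

FIRST sets of the other non-terminals involved (by the same procedure, iterated to a fixed point):
  FIRST(B) = { '-', 'y', ε }

From E → B -:
  - B is a non-terminal: add FIRST(B) \ {ε} = { '-', 'y' }
    B is nullable, so continue to the next symbol
  - '-' is a terminal: add '-' and stop
From E → ε:
  - ε-production, so ε ∈ FIRST(E)

Collecting: FIRST(E) = { '-', 'y', ε }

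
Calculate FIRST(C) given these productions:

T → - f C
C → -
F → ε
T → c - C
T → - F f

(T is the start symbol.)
{ '-' }

From C → -:
  - '-' is a terminal: add '-' and stop

Collecting: FIRST(C) = { '-' }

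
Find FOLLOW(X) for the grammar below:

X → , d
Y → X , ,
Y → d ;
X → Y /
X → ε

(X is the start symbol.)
{ $, ',' }

X is the start symbol, so $ ∈ FOLLOW(X).
In Y → X , ,: X is followed by ',' ',', add FIRST(',' ',') \ {ε} = { ',' }

Taking the union: FOLLOW(X) = { $, ',' }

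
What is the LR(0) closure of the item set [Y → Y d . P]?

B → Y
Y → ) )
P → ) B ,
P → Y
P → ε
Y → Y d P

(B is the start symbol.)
Start with: [Y → Y d . P]
  [Y → Y d . P] has the dot before P: add [P → . ) B ,], [P → . Y], [P → .]
  [P → . Y] has the dot before Y: add [Y → . ) )], [Y → . Y d P]
No further items can be added.

CLOSURE = { [P → . ) B ,], [P → . Y], [P → .], [Y → . ) )], [Y → . Y d P], [Y → Y d . P] }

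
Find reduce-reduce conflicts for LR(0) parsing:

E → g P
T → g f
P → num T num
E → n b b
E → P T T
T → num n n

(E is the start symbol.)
A reduce-reduce conflict occurs when an LR(0) state has two complete items [A → α .] and [B → β .] — both call for a reduction, and with no lookahead the parser cannot choose between them.

Augment with E' → E and build the canonical LR(0) collection (I0 = CLOSURE({[E' → . E]}), then GOTO on every symbol after a dot until no new states appear). It has 18 states:
  I0: { [E → . P T T], [E → . g P], [E → . n b b], [E' → . E], [P → . num T num] }  — shift
  I1: { [E' → E .] }  — accept
  I2: { [E → P . T T], [T → . g f], [T → . num n n] }  — shift
  I3: { [E → g . P], [P → . num T num] }  — shift
  I4: { [E → n . b b] }  — shift
  I5: { [P → num . T num], [T → . g f], [T → . num n n] }  — shift
  I6: { [P → num T . num] }  — shift
  I7: { [T → g . f] }  — shift
  I8: { [T → num . n n] }  — shift
  I9: { [T → num n . n] }  — shift
  I10: { [T → num n n .] }  — reduce
  I11: { [T → g f .] }  — reduce
  I12: { [P → num T num .] }  — reduce
  I13: { [E → n b . b] }  — shift
  I14: { [E → n b b .] }  — reduce
  I15: { [E → g P .] }  — reduce
  I16: { [E → P T . T], [T → . g f], [T → . num n n] }  — shift
  I17: { [E → P T T .] }  — reduce

No state contains more than one complete item.

Answer: No reduce-reduce conflicts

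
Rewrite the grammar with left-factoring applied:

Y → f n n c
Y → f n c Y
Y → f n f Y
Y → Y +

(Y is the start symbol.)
Left-factoring transforms A → αβ₁ | αβ₂ into A → αA' and A' → β₁ | β₂
(α is the longest common prefix among the alternatives). Repeat until
no nonterminal has two alternatives with a common prefix.

Round 1: Y has alternatives sharing prefix 'f n'. Introduce Y': Y → f n Y'
  Add: Y' → n c
  Add: Y' → c Y
  Add: Y' → f Y

No remaining common prefixes — done.

Resulting grammar:
Y → f n Y'
Y' → n c
Y' → c Y
Y' → f Y
Y → Y +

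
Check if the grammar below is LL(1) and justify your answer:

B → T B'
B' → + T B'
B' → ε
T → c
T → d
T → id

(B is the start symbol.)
Relevant sets:
  FOLLOW(B') = { $ }

For B':
  PREDICT(B' → '+' T B') = { '+' }
  PREDICT(B' → ε) = { $ }
For T:
  PREDICT(T → c) = { 'c' }
  PREDICT(T → d) = { 'd' }
  PREDICT(T → id) = { 'id' }
B has a single production, so nothing to check there.

All predict sets are disjoint. The grammar IS LL(1).

Answer: Yes, the grammar is LL(1).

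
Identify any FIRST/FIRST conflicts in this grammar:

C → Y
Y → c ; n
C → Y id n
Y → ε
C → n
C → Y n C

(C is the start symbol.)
A FIRST/FIRST conflict occurs when two productions N → α and N → β for the same non-terminal have FIRST(α) ∩ FIRST(β) ≠ ∅ (with ε ∈ FIRST of a nullable right-hand side, so two nullable alternatives also conflict).

FIRST sets of the non-terminals at (or reachable through a nullable prefix from) the front of some alternative:
  FIRST(Y) = { 'c', ε }

Productions for C:
  C → Y: FIRST = { 'c', ε }
  C → Y id n: FIRST = { 'c', 'id' }
  C → n: FIRST = { 'n' }
  C → Y n C: FIRST = { 'c', 'n' }
Productions for Y:
  Y → c ; n: FIRST = { 'c' }
  Y → ε: FIRST = { ε }

Conflict for C: C → Y and C → Y id n
  Overlap: { 'c' }
Conflict for C: C → Y and C → Y n C
  Overlap: { 'c' }
Conflict for C: C → Y id n and C → Y n C
  Overlap: { 'c' }
Conflict for C: C → n and C → Y n C
  Overlap: { 'n' }

Answer: Yes. C → Y / C → Y id n on { 'c' }; C → Y / C → Y n C on { 'c' }; C → Y id n / C → Y n C on { 'c' }; C → n / C → Y n C on { 'n' }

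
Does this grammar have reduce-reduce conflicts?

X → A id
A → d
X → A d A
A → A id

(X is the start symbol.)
Yes — I5: [A → A id .] vs [X → A id .]

A reduce-reduce conflict occurs when an LR(0) state has two complete items [A → α .] and [B → β .] — both call for a reduction, and with no lookahead the parser cannot choose between them.

Augment with X' → X and build the canonical LR(0) collection (I0 = CLOSURE({[X' → . X]}), then GOTO on every symbol after a dot until no new states appear). It has 8 states:
  I0: { [A → . A id], [A → . d], [X → . A d A], [X → . A id], [X' → . X] }  — shift
  I1: { [A → A . id], [X → A . d A], [X → A . id] }  — shift
  I2: { [X' → X .] }  — accept
  I3: { [A → d .] }  — reduce
  I4: { [A → . A id], [A → . d], [X → A d . A] }  — shift
  I5: { [A → A id .], [X → A id .] }  — 2 reduces
  I6: { [A → A . id], [X → A d A .] }  — shift, reduce
  I7: { [A → A id .] }  — reduce

I5 contains complete items [A → A id .], [X → A id .] — reduce-reduce conflict.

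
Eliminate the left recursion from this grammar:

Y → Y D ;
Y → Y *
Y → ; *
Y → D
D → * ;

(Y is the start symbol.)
Y → ; * Y'
Y → D Y'
Y' → D ; Y'
Y' → * Y'
Y' → ε
D → * ;

Y is directly left-recursive. The standard transformation for
  A → A α₁ | ... | A α_m | β₁ | ... | β_n
is
  A  → β₁ A' | ... | β_n A'
  A' → α₁ A' | ... | α_m A' | ε

Y → ; * becomes Y → ; * Y'
Y → D becomes Y → D Y'
Y → Y D ; becomes Y' → D ; Y'
Y → Y * becomes Y' → * Y'
Add Y' → ε

Productions for other non-terminals are unchanged:
  D → * ;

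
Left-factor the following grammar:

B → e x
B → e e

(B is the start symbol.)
B → e B'
B' → x
B' → e

Left-factoring transforms A → αβ₁ | αβ₂ into A → αA' and A' → β₁ | β₂
(α is the longest common prefix among the alternatives). Repeat until
no nonterminal has two alternatives with a common prefix.

Round 1: B has alternatives sharing prefix 'e'. Introduce B': B → e B'
  Add: B' → x
  Add: B' → e

No remaining common prefixes — done.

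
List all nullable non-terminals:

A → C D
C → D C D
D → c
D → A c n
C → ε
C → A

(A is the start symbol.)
ε-productions: C → ε
So C is immediately nullable.
No further non-terminal can be added: every production for the remaining non-terminals contains a terminal or a non-nullable non-terminal.
Nullable = { 'C' }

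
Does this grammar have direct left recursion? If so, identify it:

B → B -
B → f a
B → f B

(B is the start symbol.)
Direct left recursion occurs when N → N α for some non-terminal N (the right-hand side begins with the left-hand side itself).

B → B -: LEFT RECURSIVE (starts with B)
B → f a: starts with f
B → f B: starts with f

The grammar has direct left recursion on: B.

Answer: Yes, B is left-recursive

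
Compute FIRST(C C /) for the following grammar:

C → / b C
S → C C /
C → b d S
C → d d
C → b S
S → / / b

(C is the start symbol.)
{ '/', 'b', 'd' }

FIRST sets of the non-terminals involved (from the grammar, by fixed-point iteration):
  FIRST(C) = { '/', 'b', 'd' }

To compute FIRST(C C /), process the symbols left to right:
Symbol C is a non-terminal. Add FIRST(C) \ {ε} = { '/', 'b', 'd' }
C is not nullable (ε ∉ FIRST(C)), so stop here.
FIRST(C C /) = { '/', 'b', 'd' }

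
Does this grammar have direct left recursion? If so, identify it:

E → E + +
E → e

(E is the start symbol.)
Direct left recursion occurs when N → N α for some non-terminal N (the right-hand side begins with the left-hand side itself).

E → E + +: LEFT RECURSIVE (starts with E)
E → e: starts with e

The grammar has direct left recursion on: E.

Answer: Yes, E is left-recursive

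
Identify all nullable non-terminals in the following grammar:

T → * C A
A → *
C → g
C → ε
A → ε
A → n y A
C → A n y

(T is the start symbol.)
A non-terminal is nullable if it can derive ε (the empty string): either it has an ε-production, or it has a production whose right-hand side consists entirely of nullable non-terminals.

ε-productions: C → ε, A → ε
So C, A are immediately nullable.
No further non-terminal can be added: every production for the remaining non-terminals contains a terminal or a non-nullable non-terminal.
Nullable = { 'A', 'C' }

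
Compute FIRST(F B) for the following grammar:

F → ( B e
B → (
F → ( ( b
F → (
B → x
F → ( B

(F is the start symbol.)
{ '(' }

FIRST sets of the non-terminals involved (from the grammar, by fixed-point iteration):
  FIRST(F) = { '(' }

To compute FIRST(F B), process the symbols left to right:
Symbol F is a non-terminal. Add FIRST(F) \ {ε} = { '(' }
F is not nullable (ε ∉ FIRST(F)), so stop here.
FIRST(F B) = { '(' }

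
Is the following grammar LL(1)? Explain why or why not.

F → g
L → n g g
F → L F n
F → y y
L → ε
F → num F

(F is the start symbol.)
A grammar is LL(1) if for each non-terminal N with multiple productions, the predict sets of those productions are pairwise disjoint, where PREDICT(N → α) = (FIRST(α) \ {ε}) ∪ (FOLLOW(N) if α ⇒* ε).

Relevant sets:
  FIRST(L) = { 'n', ε }
  FIRST(F) = { 'g', 'n', 'num', 'y' }
  FOLLOW(L) = { 'g', 'n', 'num', 'y' }

For F:
  PREDICT(F → g) = { 'g' }
  PREDICT(F → L F n) = { 'g', 'n', 'num', 'y' }
  PREDICT(F → y y) = { 'y' }
  PREDICT(F → num F) = { 'num' }
For L:
  PREDICT(L → n g g) = { 'n' }
  PREDICT(L → ε) = { 'g', 'n', 'num', 'y' }

Conflict found: Predict set conflict for F: { 'g' }
The grammar is NOT LL(1).

Answer: No. Predict set conflict for F: { 'g' }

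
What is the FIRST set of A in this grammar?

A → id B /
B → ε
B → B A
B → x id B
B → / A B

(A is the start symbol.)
{ 'id' }

To compute FIRST(A), examine every production with A on the left-hand side, reading each right-hand side left to right until a non-nullable symbol is reached.

From A → id B /:
  - id is a terminal: add 'id' and stop

Collecting: FIRST(A) = { 'id' }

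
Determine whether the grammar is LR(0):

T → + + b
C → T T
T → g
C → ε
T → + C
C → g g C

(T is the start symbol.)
A grammar is LR(0) if no state in the canonical LR(0) collection has:
  - both a shift item (dot before a terminal) and a complete item (shift-reduce conflict), or
  - two or more complete items (reduce-reduce conflict; the accept item [T' → T .] counts as a complete item here).

Augment with T' → T and build the canonical LR(0) collection (I0 = CLOSURE({[T' → . T]}), then GOTO on every symbol after a dot until no new states appear). It has 12 states:
  I0: { [T → . + + b], [T → . + C], [T → . g], [T' → . T] }  — shift
  I1: { [C → . T T], [C → . g g C], [C → .], [T → + . + b], [T → + . C], [T → . + + b], [T → . + C], [T → . g] }  — shift, reduce
  I2: { [T' → T .] }  — accept
  I3: { [T → g .] }  — reduce
  I4: { [C → . T T], [C → . g g C], [C → .], [T → + + . b], [T → + . + b], [T → + . C], [T → . + + b], [T → . + C], [T → . g] }  — shift, reduce
  I5: { [T → + C .] }  — reduce
  I6: { [C → T . T], [T → . + + b], [T → . + C], [T → . g] }  — shift
  I7: { [C → g . g C], [T → g .] }  — shift, reduce
  I8: { [C → . T T], [C → . g g C], [C → .], [C → g g . C], [T → . + + b], [T → . + C], [T → . g] }  — shift, reduce
  I9: { [C → g g C .] }  — reduce
  I10: { [C → T T .] }  — reduce
  I11: { [T → + + b .] }  — reduce

Conflict in state I1:
  Shift-reduce conflict between [C → .] and [C → . g g C]
So the grammar is NOT LR(0).

Answer: No. Shift-reduce conflict between [C → .] and [C → . g g C]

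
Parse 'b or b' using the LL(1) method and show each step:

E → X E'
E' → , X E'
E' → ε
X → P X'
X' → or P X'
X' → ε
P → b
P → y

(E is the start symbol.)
Stack is shown with the top on the left.

Stack         Input     Action
------------------------------
E $           b or b $  output E → X E'
X E' $        b or b $  output X → P X'
P X' E' $     b or b $  output P → b
b X' E' $     b or b $  match 'b'
X' E' $       or b $    output X' → or P X'
or P X' E' $  or b $    match 'or'
P X' E' $     b $       output P → b
b X' E' $     b $       match 'b'
X' E' $       $         output X' → ε
E' $          $         output E' → ε
$             $         accept

The string is accepted.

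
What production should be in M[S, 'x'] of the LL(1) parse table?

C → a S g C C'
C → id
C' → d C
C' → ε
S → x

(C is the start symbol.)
S → x

To find M[S, 'x'], we find productions for S where 'x' is in the predict set (PREDICT(N → α) = (FIRST(α) \ {ε}) ∪ (FOLLOW(N) if α ⇒* ε)).

S → x: PREDICT = { 'x' }
  'x' is in predict set, so this production goes in M[S, 'x']

M[S, 'x'] = S → x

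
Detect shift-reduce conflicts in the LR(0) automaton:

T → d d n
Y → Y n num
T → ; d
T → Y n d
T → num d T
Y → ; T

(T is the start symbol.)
Yes — I14: [T → ; d .] vs [T → d . d n]

Augment with T' → T and build the canonical LR(0) collection (I0 = CLOSURE({[T' → . T]}), then GOTO on every symbol after a dot until no new states appear). It has 15 states:
  I0: { [T → . ; d], [T → . Y n d], [T → . d d n], [T → . num d T], [T' → . T], [Y → . ; T], [Y → . Y n num] }  — shift
  I1: { [T → . ; d], [T → . Y n d], [T → . d d n], [T → . num d T], [T → ; . d], [Y → . ; T], [Y → . Y n num], [Y → ; . T] }  — shift
  I2: { [T' → T .] }  — accept
  I3: { [T → Y . n d], [Y → Y . n num] }  — shift
  I4: { [T → d . d n] }  — shift
  I5: { [T → num . d T] }  — shift
  I6: { [T → . ; d], [T → . Y n d], [T → . d d n], [T → . num d T], [T → num d . T], [Y → . ; T], [Y → . Y n num] }  — shift
  I7: { [T → num d T .] }  — reduce
  I8: { [T → d d . n] }  — shift
  I9: { [T → d d n .] }  — reduce
  I10: { [T → Y n . d], [Y → Y n . num] }  — shift
  I11: { [T → Y n d .] }  — reduce
  I12: { [Y → Y n num .] }  — reduce
  I13: { [Y → ; T .] }  — reduce
  I14: { [T → ; d .], [T → d . d n] }  — shift, reduce

I14 contains reduce item [T → ; d .] and shift item [T → d . d n] — shift-reduce conflict.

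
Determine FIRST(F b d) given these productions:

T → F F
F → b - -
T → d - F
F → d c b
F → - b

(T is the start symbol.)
FIRST sets of the non-terminals involved (from the grammar, by fixed-point iteration):
  FIRST(F) = { '-', 'b', 'd' }

To compute FIRST(F b d), process the symbols left to right:
Symbol F is a non-terminal. Add FIRST(F) \ {ε} = { '-', 'b', 'd' }
F is not nullable (ε ∉ FIRST(F)), so stop here.
FIRST(F b d) = { '-', 'b', 'd' }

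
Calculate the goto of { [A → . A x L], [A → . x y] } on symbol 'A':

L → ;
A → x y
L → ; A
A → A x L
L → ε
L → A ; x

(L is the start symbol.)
GOTO(I, 'A') = CLOSURE({ [A → αX.β] : [A → α.Xβ] ∈ I, X = 'A' })

Items with dot before 'A', with the dot advanced:
  [A → . A x L] → [A → A . x L]
Closure adds nothing (no advanced item has the dot before a non-terminal).

GOTO = { [A → A . x L] }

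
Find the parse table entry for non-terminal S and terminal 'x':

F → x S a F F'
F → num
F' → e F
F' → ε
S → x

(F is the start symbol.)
To find M[S, 'x'], we find productions for S where 'x' is in the predict set (PREDICT(N → α) = (FIRST(α) \ {ε}) ∪ (FOLLOW(N) if α ⇒* ε)).

S → x: PREDICT = { 'x' }
  'x' is in predict set, so this production goes in M[S, 'x']

M[S, 'x'] = S → x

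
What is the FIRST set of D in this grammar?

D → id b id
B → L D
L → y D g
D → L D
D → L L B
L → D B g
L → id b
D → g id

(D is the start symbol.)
FIRST sets of the other non-terminals involved (by the same procedure, iterated to a fixed point):
  FIRST(L) = { 'g', 'id', 'y' }

From D → id b id:
  - id is a terminal: add 'id' and stop
From D → L D:
  - L is a non-terminal: add FIRST(L) \ {ε} = { 'g', 'id', 'y' }
    L is not nullable, so stop
From D → L L B:
  - L is a non-terminal: add FIRST(L) \ {ε} = { 'g', 'id', 'y' }
    L is not nullable, so stop
From D → g id:
  - g is a terminal: add 'g' and stop

Collecting: FIRST(D) = { 'g', 'id', 'y' }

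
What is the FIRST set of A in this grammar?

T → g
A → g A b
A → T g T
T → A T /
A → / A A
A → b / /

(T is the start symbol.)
To compute FIRST(A), examine every production with A on the left-hand side, reading each right-hand side left to right until a non-nullable symbol is reached.

FIRST sets of the other non-terminals involved (by the same procedure, iterated to a fixed point):
  FIRST(T) = { '/', 'b', 'g' }

From A → g A b:
  - g is a terminal: add 'g' and stop
From A → T g T:
  - T is a non-terminal: add FIRST(T) \ {ε} = { '/', 'b', 'g' }
    T is not nullable, so stop
From A → / A A:
  - '/' is a terminal: add '/' and stop
From A → b / /:
  - b is a terminal: add 'b' and stop

Collecting: FIRST(A) = { '/', 'b', 'g' }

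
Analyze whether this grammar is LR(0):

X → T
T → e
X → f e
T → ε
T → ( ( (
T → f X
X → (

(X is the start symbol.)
Augment with X' → X and build the canonical LR(0) collection (I0 = CLOSURE({[X' → . X]}), then GOTO on every symbol after a dot until no new states appear). It has 10 states:
  I0: { [T → . ( ( (], [T → . e], [T → . f X], [T → .], [X → . (], [X → . T], [X → . f e], [X' → . X] }  — shift, reduce
  I1: { [T → ( . ( (], [X → ( .] }  — shift, reduce
  I2: { [X → T .] }  — reduce
  I3: { [X' → X .] }  — accept
  I4: { [T → e .] }  — reduce
  I5: { [T → . ( ( (], [T → . e], [T → . f X], [T → .], [T → f . X], [X → . (], [X → . T], [X → . f e], [X → f . e] }  — shift, reduce
  I6: { [T → f X .] }  — reduce
  I7: { [T → e .], [X → f e .] }  — 2 reduces
  I8: { [T → ( ( . (] }  — shift
  I9: { [T → ( ( ( .] }  — reduce

Conflict in state I0:
  Shift-reduce conflict between [T → .] and [T → . ( ( (]
So the grammar is NOT LR(0).

Answer: No. Shift-reduce conflict between [T → .] and [T → . ( ( (]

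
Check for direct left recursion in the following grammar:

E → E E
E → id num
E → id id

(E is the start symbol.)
Yes, E is left-recursive

Direct left recursion occurs when N → N α for some non-terminal N (the right-hand side begins with the left-hand side itself).

E → E E: LEFT RECURSIVE (starts with E)
E → id num: starts with id
E → id id: starts with id

The grammar has direct left recursion on: E.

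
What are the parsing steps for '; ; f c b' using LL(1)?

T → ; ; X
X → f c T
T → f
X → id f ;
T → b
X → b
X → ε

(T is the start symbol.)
LL(1) parsing maintains a stack (initially the start symbol over $) and the input. At each step: if the stack top is a terminal, match it against the current input token; if it is a non-terminal N, replace it with the RHS of M[N, lookahead] (the unique production whose predict set contains the lookahead).

Stack is shown with the top on the left.

Stack    Input        Action
----------------------------
T $      ; ; f c b $  output T → ; ; X
; ; X $  ; ; f c b $  match ';'
; X $    ; f c b $    match ';'
X $      f c b $      output X → f c T
f c T $  f c b $      match 'f'
c T $    c b $        match 'c'
T $      b $          output T → b
b $      b $          match 'b'
$        $            accept

The string is accepted.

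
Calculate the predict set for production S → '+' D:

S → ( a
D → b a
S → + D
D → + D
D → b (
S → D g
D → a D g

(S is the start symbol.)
PREDICT(S → '+' D) = (FIRST(RHS) \ {ε}) ∪ (FOLLOW(S) if ε ∈ FIRST(RHS), i.e. RHS ⇒* ε)
FIRST('+' D) = { '+' }
ε ∉ FIRST('+' D), so FOLLOW(S) is not added.
PREDICT(S → '+' D) = { '+' }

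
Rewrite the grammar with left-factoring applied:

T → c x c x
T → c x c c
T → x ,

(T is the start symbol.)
T → c x c T'
T' → x
T' → c
T → x ,

Left-factoring transforms A → αβ₁ | αβ₂ into A → αA' and A' → β₁ | β₂
(α is the longest common prefix among the alternatives). Repeat until
no nonterminal has two alternatives with a common prefix.

Round 1: T has alternatives sharing prefix 'c x c'. Introduce T': T → c x c T'
  Add: T' → x
  Add: T' → c

No remaining common prefixes — done.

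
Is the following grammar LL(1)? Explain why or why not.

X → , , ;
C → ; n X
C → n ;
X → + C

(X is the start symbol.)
Yes, the grammar is LL(1).

A grammar is LL(1) if for each non-terminal N with multiple productions, the predict sets of those productions are pairwise disjoint, where PREDICT(N → α) = (FIRST(α) \ {ε}) ∪ (FOLLOW(N) if α ⇒* ε).

For X:
  PREDICT(X → ',' ',' ';') = { ',' }
  PREDICT(X → '+' C) = { '+' }
For C:
  PREDICT(C → ';' n X) = { ';' }
  PREDICT(C → n ';') = { 'n' }

All predict sets are disjoint. The grammar IS LL(1).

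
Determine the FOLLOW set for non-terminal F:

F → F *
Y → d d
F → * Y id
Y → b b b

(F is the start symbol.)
{ $, '*' }

To compute FOLLOW(F), find every occurrence of F on a right-hand side N → α F β: add FIRST(β) \ {ε}, and if β is empty or nullable also add FOLLOW(N). Iterate to a fixed point.

F is the start symbol, so $ ∈ FOLLOW(F).
In F → F *: F is followed by '*', add FIRST('*') \ {ε} = { '*' }

Taking the union: FOLLOW(F) = { $, '*' }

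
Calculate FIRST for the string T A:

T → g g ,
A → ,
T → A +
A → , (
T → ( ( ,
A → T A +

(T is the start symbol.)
{ '(', ',', 'g' }

FIRST sets of the non-terminals involved (from the grammar, by fixed-point iteration):
  FIRST(T) = { '(', ',', 'g' }

To compute FIRST(T A), process the symbols left to right:
Symbol T is a non-terminal. Add FIRST(T) \ {ε} = { '(', ',', 'g' }
T is not nullable (ε ∉ FIRST(T)), so stop here.
FIRST(T A) = { '(', ',', 'g' }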